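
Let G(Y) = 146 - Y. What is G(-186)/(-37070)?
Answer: -166/18535 ≈ -0.0089560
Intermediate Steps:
G(-186)/(-37070) = (146 - 1*(-186))/(-37070) = (146 + 186)*(-1/37070) = 332*(-1/37070) = -166/18535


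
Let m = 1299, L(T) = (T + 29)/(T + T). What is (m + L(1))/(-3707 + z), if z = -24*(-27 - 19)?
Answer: -1314/2603 ≈ -0.50480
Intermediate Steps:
L(T) = (29 + T)/(2*T) (L(T) = (29 + T)/((2*T)) = (29 + T)*(1/(2*T)) = (29 + T)/(2*T))
z = 1104 (z = -24*(-46) = 1104)
(m + L(1))/(-3707 + z) = (1299 + (½)*(29 + 1)/1)/(-3707 + 1104) = (1299 + (½)*1*30)/(-2603) = (1299 + 15)*(-1/2603) = 1314*(-1/2603) = -1314/2603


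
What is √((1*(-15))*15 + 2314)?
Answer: √2089 ≈ 45.706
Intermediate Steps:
√((1*(-15))*15 + 2314) = √(-15*15 + 2314) = √(-225 + 2314) = √2089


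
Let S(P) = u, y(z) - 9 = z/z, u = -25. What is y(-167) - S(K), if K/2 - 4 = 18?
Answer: 35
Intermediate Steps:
K = 44 (K = 8 + 2*18 = 8 + 36 = 44)
y(z) = 10 (y(z) = 9 + z/z = 9 + 1 = 10)
S(P) = -25
y(-167) - S(K) = 10 - 1*(-25) = 10 + 25 = 35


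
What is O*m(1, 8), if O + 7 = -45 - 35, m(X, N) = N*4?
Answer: -2784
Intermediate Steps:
m(X, N) = 4*N
O = -87 (O = -7 + (-45 - 35) = -7 - 80 = -87)
O*m(1, 8) = -348*8 = -87*32 = -2784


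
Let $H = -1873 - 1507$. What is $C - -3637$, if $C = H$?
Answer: $257$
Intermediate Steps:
$H = -3380$
$C = -3380$
$C - -3637 = -3380 - -3637 = -3380 + 3637 = 257$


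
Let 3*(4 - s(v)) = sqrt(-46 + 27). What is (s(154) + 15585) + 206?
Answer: 15795 - I*sqrt(19)/3 ≈ 15795.0 - 1.453*I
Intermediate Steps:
s(v) = 4 - I*sqrt(19)/3 (s(v) = 4 - sqrt(-46 + 27)/3 = 4 - I*sqrt(19)/3)
(s(154) + 15585) + 206 = ((4 - I*sqrt(19)/3) + 15585) + 206 = (15589 - I*sqrt(19)/3) + 206 = 15795 - I*sqrt(19)/3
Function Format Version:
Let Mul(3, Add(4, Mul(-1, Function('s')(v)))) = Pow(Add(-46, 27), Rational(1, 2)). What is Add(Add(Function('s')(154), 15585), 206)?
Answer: Add(15795, Mul(Rational(-1, 3), I, Pow(19, Rational(1, 2)))) ≈ Add(15795., Mul(-1.4530, I))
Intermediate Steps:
Function('s')(v) = Add(4, Mul(Rational(-1, 3), I, Pow(19, Rational(1, 2)))) (Function('s')(v) = Add(4, Mul(Rational(-1, 3), Pow(Add(-46, 27), Rational(1, 2)))) = Add(4, Mul(Rational(-1, 3), Pow(-19, Rational(1, 2)))) = Add(4, Mul(Rational(-1, 3), Mul(I, Pow(19, Rational(1, 2))))) = Add(4, Mul(Rational(-1, 3), I, Pow(19, Rational(1, 2)))))
Add(Add(Function('s')(154), 15585), 206) = Add(Add(Add(4, Mul(Rational(-1, 3), I, Pow(19, Rational(1, 2)))), 15585), 206) = Add(Add(15589, Mul(Rational(-1, 3), I, Pow(19, Rational(1, 2)))), 206) = Add(15795, Mul(Rational(-1, 3), I, Pow(19, Rational(1, 2))))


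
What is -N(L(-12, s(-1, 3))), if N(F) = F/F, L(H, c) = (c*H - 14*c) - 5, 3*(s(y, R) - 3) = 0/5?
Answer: -1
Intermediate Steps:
s(y, R) = 3 (s(y, R) = 3 + (0/5)/3 = 3 + (0*(1/5))/3 = 3 + (1/3)*0 = 3 + 0 = 3)
L(H, c) = -5 - 14*c + H*c (L(H, c) = (H*c - 14*c) - 5 = (-14*c + H*c) - 5 = -5 - 14*c + H*c)
N(F) = 1
-N(L(-12, s(-1, 3))) = -1*1 = -1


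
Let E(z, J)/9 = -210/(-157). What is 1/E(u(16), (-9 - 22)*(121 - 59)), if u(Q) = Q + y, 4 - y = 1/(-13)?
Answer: 157/1890 ≈ 0.083069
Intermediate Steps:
y = 53/13 (y = 4 - 1/(-13) = 4 - 1*(-1/13) = 4 + 1/13 = 53/13 ≈ 4.0769)
u(Q) = 53/13 + Q (u(Q) = Q + 53/13 = 53/13 + Q)
E(z, J) = 1890/157 (E(z, J) = 9*(-210/(-157)) = 9*(-210*(-1/157)) = 9*(210/157) = 1890/157)
1/E(u(16), (-9 - 22)*(121 - 59)) = 1/(1890/157) = 157/1890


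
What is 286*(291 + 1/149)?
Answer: 12400960/149 ≈ 83228.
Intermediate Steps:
286*(291 + 1/149) = 286*(43360/149) = 12400960/149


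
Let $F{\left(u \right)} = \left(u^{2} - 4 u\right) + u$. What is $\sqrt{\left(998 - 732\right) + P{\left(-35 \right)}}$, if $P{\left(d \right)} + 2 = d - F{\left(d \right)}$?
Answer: $i \sqrt{1101} \approx 33.181 i$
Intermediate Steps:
$F{\left(u \right)} = u^{2} - 3 u$
$P{\left(d \right)} = -2 + d - d \left(-3 + d\right)$ ($P{\left(d \right)} = -2 - \left(- d + d \left(-3 + d\right)\right) = -2 + d - d \left(-3 + d\right)$)
$\sqrt{\left(998 - 732\right) + P{\left(-35 \right)}} = \sqrt{\left(998 - 732\right) - \left(37 - 35 \left(-3 - 35\right)\right)} = \sqrt{\left(998 - 732\right) - \left(37 + 1330\right)} = \sqrt{266 - 1367} = \sqrt{-1101} = i \sqrt{1101}$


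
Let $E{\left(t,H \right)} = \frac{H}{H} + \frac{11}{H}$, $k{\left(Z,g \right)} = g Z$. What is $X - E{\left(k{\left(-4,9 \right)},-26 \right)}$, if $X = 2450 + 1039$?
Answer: $\frac{90699}{26} \approx 3488.4$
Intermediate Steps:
$k{\left(Z,g \right)} = Z g$
$X = 3489$
$E{\left(t,H \right)} = 1 + \frac{11}{H}$
$X - E{\left(k{\left(-4,9 \right)},-26 \right)} = 3489 - \frac{11 - 26}{-26} = 3489 - \left(- \frac{1}{26}\right) \left(-15\right) = 3489 - \frac{15}{26} = \frac{90699}{26}$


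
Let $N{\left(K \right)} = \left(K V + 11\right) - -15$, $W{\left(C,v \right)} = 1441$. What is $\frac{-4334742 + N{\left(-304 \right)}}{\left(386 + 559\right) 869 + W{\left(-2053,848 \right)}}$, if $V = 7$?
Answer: $- \frac{2168422}{411323} \approx -5.2718$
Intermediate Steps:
$N{\left(K \right)} = 26 + 7 K$ ($N{\left(K \right)} = \left(K 7 + 11\right) - -15 = \left(7 K + 11\right) + 15 = \left(11 + 7 K\right) + 15 = 26 + 7 K$)
$\frac{-4334742 + N{\left(-304 \right)}}{\left(386 + 559\right) 869 + W{\left(-2053,848 \right)}} = \frac{-4334742 + \left(26 + 7 \left(-304\right)\right)}{\left(386 + 559\right) 869 + 1441} = \frac{-4334742 + \left(26 - 2128\right)}{945 \cdot 869 + 1441} = \frac{-4334742 - 2102}{821205 + 1441} = - \frac{4336844}{822646} = \left(-4336844\right) \frac{1}{822646} = - \frac{2168422}{411323}$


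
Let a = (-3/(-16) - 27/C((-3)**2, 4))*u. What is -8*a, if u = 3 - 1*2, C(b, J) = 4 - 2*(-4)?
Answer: 33/2 ≈ 16.500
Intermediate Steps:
C(b, J) = 12 (C(b, J) = 4 + 8 = 12)
u = 1 (u = 3 - 2 = 1)
a = -33/16 (a = (-3/(-16) - 27/12)*1 = (-3*(-1/16) - 27*1/12)*1 = (3/16 - 9/4)*1 = -33/16*1 = -33/16 ≈ -2.0625)
-8*a = -8*(-33/16) = 33/2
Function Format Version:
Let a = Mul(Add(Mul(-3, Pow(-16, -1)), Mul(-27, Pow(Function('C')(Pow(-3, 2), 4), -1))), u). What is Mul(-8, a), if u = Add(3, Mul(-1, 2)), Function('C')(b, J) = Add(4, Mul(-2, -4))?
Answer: Rational(33, 2) ≈ 16.500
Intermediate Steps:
Function('C')(b, J) = 12 (Function('C')(b, J) = Add(4, 8) = 12)
u = 1 (u = Add(3, -2) = 1)
a = Rational(-33, 16) (a = Mul(Add(Mul(-3, Pow(-16, -1)), Mul(-27, Pow(12, -1))), 1) = Mul(Add(Mul(-3, Rational(-1, 16)), Mul(-27, Rational(1, 12))), 1) = Mul(Add(Rational(3, 16), Rational(-9, 4)), 1) = Mul(Rational(-33, 16), 1) = Rational(-33, 16) ≈ -2.0625)
Mul(-8, a) = Mul(-8, Rational(-33, 16)) = Rational(33, 2)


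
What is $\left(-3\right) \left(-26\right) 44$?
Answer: $3432$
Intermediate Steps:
$\left(-3\right) \left(-26\right) 44 = 78 \cdot 44 = 3432$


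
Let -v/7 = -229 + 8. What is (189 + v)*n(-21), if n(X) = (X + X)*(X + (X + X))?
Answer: 4593456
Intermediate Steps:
n(X) = 6*X**2 (n(X) = (2*X)*(X + 2*X) = (2*X)*(3*X) = 6*X**2)
v = 1547 (v = -7*(-229 + 8) = -7*(-221) = 1547)
(189 + v)*n(-21) = (189 + 1547)*(6*(-21)**2) = 1736*(6*441) = 1736*2646 = 4593456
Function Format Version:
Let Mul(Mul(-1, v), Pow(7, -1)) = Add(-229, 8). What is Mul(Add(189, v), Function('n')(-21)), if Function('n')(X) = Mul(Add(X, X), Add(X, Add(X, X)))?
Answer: 4593456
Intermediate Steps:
Function('n')(X) = Mul(6, Pow(X, 2)) (Function('n')(X) = Mul(Mul(2, X), Add(X, Mul(2, X))) = Mul(Mul(2, X), Mul(3, X)) = Mul(6, Pow(X, 2)))
v = 1547 (v = Mul(-7, Add(-229, 8)) = Mul(-7, -221) = 1547)
Mul(Add(189, v), Function('n')(-21)) = Mul(Add(189, 1547), Mul(6, Pow(-21, 2))) = Mul(1736, Mul(6, 441)) = Mul(1736, 2646) = 4593456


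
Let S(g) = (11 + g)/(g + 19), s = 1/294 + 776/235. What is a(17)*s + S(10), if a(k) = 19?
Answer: 127287719/2003610 ≈ 63.529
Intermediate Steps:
s = 228379/69090 (s = 1*(1/294) + 776*(1/235) = 1/294 + 776/235 = 228379/69090 ≈ 3.3055)
S(g) = (11 + g)/(19 + g)
a(17)*s + S(10) = 19*(228379/69090) + (11 + 10)/(19 + 10) = 4339201/69090 + 21/29 = 127287719/2003610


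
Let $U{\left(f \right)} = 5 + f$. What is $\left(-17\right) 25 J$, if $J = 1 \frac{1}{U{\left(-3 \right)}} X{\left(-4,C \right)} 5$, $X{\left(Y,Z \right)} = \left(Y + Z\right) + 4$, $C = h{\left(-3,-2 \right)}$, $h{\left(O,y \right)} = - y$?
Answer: $-2125$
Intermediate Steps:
$C = 2$ ($C = \left(-1\right) \left(-2\right) = 2$)
$X{\left(Y,Z \right)} = 4 + Y + Z$
$J = 5$ ($J = 1 \frac{1}{5 - 3} \left(4 - 4 + 2\right) 5 = 1 \cdot \frac{1}{2} \cdot 2 \cdot 5 = \frac{1}{2} \cdot 2 \cdot 5 = 1 \cdot 5 = 5$)
$\left(-17\right) 25 J = \left(-17\right) 25 \cdot 5 = \left(-425\right) 5 = -2125$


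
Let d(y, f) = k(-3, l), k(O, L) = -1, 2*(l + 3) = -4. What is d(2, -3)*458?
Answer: -458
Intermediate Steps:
l = -5 (l = -3 + (1/2)*(-4) = -3 - 2 = -5)
d(y, f) = -1
d(2, -3)*458 = -1*458 = -458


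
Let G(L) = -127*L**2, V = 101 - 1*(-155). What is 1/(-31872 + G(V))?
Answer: -1/8354944 ≈ -1.1969e-7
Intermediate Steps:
V = 256 (V = 101 + 155 = 256)
1/(-31872 + G(V)) = 1/(-31872 - 127*256**2) = 1/(-31872 - 127*65536) = 1/(-31872 - 8323072) = 1/(-8354944) = -1/8354944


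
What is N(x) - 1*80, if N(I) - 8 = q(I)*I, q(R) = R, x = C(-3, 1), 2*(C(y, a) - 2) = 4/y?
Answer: -632/9 ≈ -70.222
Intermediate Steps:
C(y, a) = 2 + 2/y (C(y, a) = 2 + (4/y)/2 = 2 + 2/y)
x = 4/3 (x = 2 + 2/(-3) = 2 + 2*(-⅓) = 2 - ⅔ = 4/3 ≈ 1.3333)
N(I) = 8 + I² (N(I) = 8 + I*I = 8 + I²)
N(x) - 1*80 = (8 + (4/3)²) - 1*80 = (8 + 16/9) - 80 = 88/9 - 80 = -632/9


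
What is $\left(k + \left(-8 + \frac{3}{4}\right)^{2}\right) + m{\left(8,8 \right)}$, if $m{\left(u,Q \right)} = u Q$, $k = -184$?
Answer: $- \frac{1079}{16} \approx -67.438$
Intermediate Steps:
$m{\left(u,Q \right)} = Q u$
$\left(k + \left(-8 + \frac{3}{4}\right)^{2}\right) + m{\left(8,8 \right)} = \left(-184 + \left(-8 + \frac{3}{4}\right)^{2}\right) + 8 \cdot 8 = \left(-184 + \left(-8 + 3 \cdot \frac{1}{4}\right)^{2}\right) + 64 = \left(-184 + \left(-8 + \frac{3}{4}\right)^{2}\right) + 64 = \left(-184 + \left(- \frac{29}{4}\right)^{2}\right) + 64 = \left(-184 + \frac{841}{16}\right) + 64 = - \frac{2103}{16} + 64 = - \frac{1079}{16}$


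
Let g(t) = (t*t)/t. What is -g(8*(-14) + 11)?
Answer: 101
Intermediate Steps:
g(t) = t (g(t) = t²/t = t)
-g(8*(-14) + 11) = -(8*(-14) + 11) = -(-112 + 11) = -1*(-101) = 101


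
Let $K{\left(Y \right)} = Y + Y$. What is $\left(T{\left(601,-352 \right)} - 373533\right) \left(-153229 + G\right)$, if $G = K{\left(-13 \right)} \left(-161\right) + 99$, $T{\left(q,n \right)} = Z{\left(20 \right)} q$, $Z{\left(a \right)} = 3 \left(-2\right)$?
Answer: $56172591216$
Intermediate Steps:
$Z{\left(a \right)} = -6$
$K{\left(Y \right)} = 2 Y$
$T{\left(q,n \right)} = - 6 q$
$G = 4285$ ($G = 2 \left(-13\right) \left(-161\right) + 99 = \left(-26\right) \left(-161\right) + 99 = 4186 + 99 = 4285$)
$\left(T{\left(601,-352 \right)} - 373533\right) \left(-153229 + G\right) = \left(\left(-6\right) 601 - 373533\right) \left(-153229 + 4285\right) = \left(-3606 - 373533\right) \left(-148944\right) = \left(-377139\right) \left(-148944\right) = 56172591216$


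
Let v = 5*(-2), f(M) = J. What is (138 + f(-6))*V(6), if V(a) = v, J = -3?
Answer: -1350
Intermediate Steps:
f(M) = -3
v = -10
V(a) = -10
(138 + f(-6))*V(6) = (138 - 3)*(-10) = 135*(-10) = -1350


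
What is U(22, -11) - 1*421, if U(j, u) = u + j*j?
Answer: 52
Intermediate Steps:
U(j, u) = u + j²
U(22, -11) - 1*421 = (-11 + 22²) - 1*421 = (-11 + 484) - 421 = 473 - 421 = 52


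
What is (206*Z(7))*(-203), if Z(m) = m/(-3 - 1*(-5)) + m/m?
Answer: -188181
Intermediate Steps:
Z(m) = 1 + m/2 (Z(m) = m/(-3 + 5) + 1 = m/2 + 1 = 1 + m/2)
(206*Z(7))*(-203) = (206*(1 + (1/2)*7))*(-203) = (206*(1 + 7/2))*(-203) = (206*(9/2))*(-203) = 927*(-203) = -188181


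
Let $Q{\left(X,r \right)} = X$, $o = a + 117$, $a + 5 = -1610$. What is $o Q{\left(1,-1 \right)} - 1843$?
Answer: $-3341$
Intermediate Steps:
$a = -1615$ ($a = -5 - 1610 = -1615$)
$o = -1498$ ($o = -1615 + 117 = -1498$)
$o Q{\left(1,-1 \right)} - 1843 = \left(-1498\right) 1 - 1843 = -1498 - 1843 = -3341$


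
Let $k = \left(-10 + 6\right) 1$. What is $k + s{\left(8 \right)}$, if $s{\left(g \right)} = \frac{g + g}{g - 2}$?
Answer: $- \frac{4}{3} \approx -1.3333$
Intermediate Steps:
$s{\left(g \right)} = \frac{2 g}{-2 + g}$
$k = -4$ ($k = \left(-4\right) 1 = -4$)
$k + s{\left(8 \right)} = -4 + 2 \cdot 8 \frac{1}{-2 + 8} = -4 + 2 \cdot 8 \cdot \frac{1}{6} = -4 + \frac{8}{3} = - \frac{4}{3}$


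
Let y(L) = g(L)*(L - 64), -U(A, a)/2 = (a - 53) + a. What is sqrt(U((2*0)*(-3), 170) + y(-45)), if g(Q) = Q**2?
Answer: I*sqrt(221299) ≈ 470.42*I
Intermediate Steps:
U(A, a) = 106 - 4*a (U(A, a) = -2*((a - 53) + a) = -2*((-53 + a) + a) = -2*(-53 + 2*a) = 106 - 4*a)
y(L) = L**2*(-64 + L) (y(L) = L**2*(L - 64) = L**2*(-64 + L))
sqrt(U((2*0)*(-3), 170) + y(-45)) = sqrt((106 - 4*170) + (-45)**2*(-64 - 45)) = sqrt((106 - 680) + 2025*(-109)) = sqrt(-574 - 220725) = sqrt(-221299) = I*sqrt(221299)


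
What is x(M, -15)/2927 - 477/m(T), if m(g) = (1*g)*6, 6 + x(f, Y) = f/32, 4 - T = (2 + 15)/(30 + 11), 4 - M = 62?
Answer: -50889093/2294768 ≈ -22.176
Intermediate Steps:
M = -58 (M = 4 - 1*62 = 4 - 62 = -58)
T = 147/41 (T = 4 - (2 + 15)/(30 + 11) = 4 - 17/41 = 147/41 ≈ 3.5854)
x(f, Y) = -6 + f/32
m(g) = 6*g (m(g) = g*6 = 6*g)
x(M, -15)/2927 - 477/m(T) = (-6 + (1/32)*(-58))/2927 - 477/(6*(147/41)) = (-6 - 29/16)*(1/2927) - 477/882/41 = -125/16*1/2927 - 477*41/882 = -125/46832 - 2173/98 = -50889093/2294768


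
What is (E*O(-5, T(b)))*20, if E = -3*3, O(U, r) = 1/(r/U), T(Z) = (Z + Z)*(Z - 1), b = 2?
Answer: 225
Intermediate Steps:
T(Z) = 2*Z*(-1 + Z) (T(Z) = (2*Z)*(-1 + Z) = 2*Z*(-1 + Z))
O(U, r) = U/r (O(U, r) = 1*(U/r) = U/r)
E = -9
(E*O(-5, T(b)))*20 = -(-45)/(2*2*(-1 + 2))*20 = -(-45)/(2*2*1)*20 = -(-45)/4*20 = -9*(-5/4)*20 = (45/4)*20 = 225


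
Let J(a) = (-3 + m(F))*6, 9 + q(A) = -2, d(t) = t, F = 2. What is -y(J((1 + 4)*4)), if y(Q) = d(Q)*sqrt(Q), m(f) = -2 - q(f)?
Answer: -216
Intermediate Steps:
q(A) = -11 (q(A) = -9 - 2 = -11)
m(f) = 9 (m(f) = -2 - 1*(-11) = -2 + 11 = 9)
J(a) = 36 (J(a) = (-3 + 9)*6 = 6*6 = 36)
y(Q) = Q**(3/2) (y(Q) = Q*sqrt(Q) = Q**(3/2))
-y(J((1 + 4)*4)) = -36**(3/2) = -1*216 = -216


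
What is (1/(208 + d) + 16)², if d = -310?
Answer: 2660161/10404 ≈ 255.69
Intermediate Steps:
(1/(208 + d) + 16)² = (1/(208 - 310) + 16)² = (1/(-102) + 16)² = (-1/102 + 16)² = (1631/102)² = 2660161/10404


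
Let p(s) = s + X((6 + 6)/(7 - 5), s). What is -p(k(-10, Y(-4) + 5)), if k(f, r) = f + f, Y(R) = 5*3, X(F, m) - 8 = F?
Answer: 6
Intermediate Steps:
X(F, m) = 8 + F
Y(R) = 15
k(f, r) = 2*f
p(s) = 14 + s (p(s) = s + (8 + (6 + 6)/(7 - 5)) = s + (8 + 12/2) = s + (8 + 12*(½)) = s + (8 + 6) = s + 14 = 14 + s)
-p(k(-10, Y(-4) + 5)) = -(14 + 2*(-10)) = -(14 - 20) = -1*(-6) = 6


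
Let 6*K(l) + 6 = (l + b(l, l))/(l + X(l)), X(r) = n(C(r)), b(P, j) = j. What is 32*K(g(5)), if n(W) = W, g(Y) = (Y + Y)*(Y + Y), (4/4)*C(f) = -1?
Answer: -6304/297 ≈ -21.226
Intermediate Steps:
C(f) = -1
g(Y) = 4*Y² (g(Y) = (2*Y)*(2*Y) = 4*Y²)
X(r) = -1
K(l) = -1 + l/(3*(-1 + l)) (K(l) = -1 + ((l + l)/(l - 1))/6 = -1 + ((2*l)/(-1 + l))/6 = -1 + (2*l/(-1 + l))/6 = -1 + l/(3*(-1 + l)))
32*K(g(5)) = 32*((3 - 8*5²)/(3*(-1 + 4*5²))) = 32*((3 - 8*25)/(3*(-1 + 4*25))) = 32*((3 - 2*100)/(3*(-1 + 100))) = 32*((⅓)*(3 - 200)/99) = 32*((⅓)*(1/99)*(-197)) = 32*(-197/297) = -6304/297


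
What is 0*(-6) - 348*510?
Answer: -177480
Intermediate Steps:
0*(-6) - 348*510 = 0 - 177480 = -177480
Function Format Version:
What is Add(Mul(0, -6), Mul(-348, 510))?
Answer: -177480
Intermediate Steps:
Add(Mul(0, -6), Mul(-348, 510)) = Add(0, -177480) = -177480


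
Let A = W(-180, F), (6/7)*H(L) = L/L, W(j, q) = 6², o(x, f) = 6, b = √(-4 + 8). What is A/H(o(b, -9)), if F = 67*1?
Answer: 216/7 ≈ 30.857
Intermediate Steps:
b = 2 (b = √4 = 2)
F = 67
W(j, q) = 36
H(L) = 7/6 (H(L) = 7*(L/L)/6 = (7/6)*1 = 7/6)
A = 36
A/H(o(b, -9)) = 36/(7/6) = 36*(6/7) = 216/7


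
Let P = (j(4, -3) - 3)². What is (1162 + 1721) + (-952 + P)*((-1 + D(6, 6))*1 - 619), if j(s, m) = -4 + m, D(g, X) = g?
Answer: 526011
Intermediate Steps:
P = 100 (P = ((-4 - 3) - 3)² = (-7 - 3)² = (-10)² = 100)
(1162 + 1721) + (-952 + P)*((-1 + D(6, 6))*1 - 619) = (1162 + 1721) + (-952 + 100)*((-1 + 6)*1 - 619) = 2883 - 852*(5*1 - 619) = 2883 - 852*(5 - 619) = 2883 - 852*(-614) = 2883 + 523128 = 526011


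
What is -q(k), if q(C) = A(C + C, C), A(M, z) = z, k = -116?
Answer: 116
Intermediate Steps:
q(C) = C
-q(k) = -1*(-116) = 116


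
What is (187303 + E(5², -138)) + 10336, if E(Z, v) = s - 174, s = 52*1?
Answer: 197517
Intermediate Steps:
s = 52
E(Z, v) = -122 (E(Z, v) = 52 - 174 = -122)
(187303 + E(5², -138)) + 10336 = (187303 - 122) + 10336 = 187181 + 10336 = 197517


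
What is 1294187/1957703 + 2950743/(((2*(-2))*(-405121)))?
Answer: 7873887749837/3172426388252 ≈ 2.4820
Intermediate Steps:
1294187/1957703 + 2950743/(((2*(-2))*(-405121))) = 1294187*(1/1957703) + 2950743/((-4*(-405121))) = 1294187/1957703 + 2950743/1620484 = 7873887749837/3172426388252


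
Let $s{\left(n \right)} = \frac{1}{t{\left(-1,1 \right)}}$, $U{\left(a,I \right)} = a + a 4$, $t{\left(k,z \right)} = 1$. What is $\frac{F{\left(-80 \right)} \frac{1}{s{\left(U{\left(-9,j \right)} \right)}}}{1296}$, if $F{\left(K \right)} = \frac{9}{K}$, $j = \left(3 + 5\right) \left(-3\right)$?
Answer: $- \frac{1}{11520} \approx -8.6806 \cdot 10^{-5}$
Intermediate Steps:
$j = -24$ ($j = 8 \left(-3\right) = -24$)
$U{\left(a,I \right)} = 5 a$ ($U{\left(a,I \right)} = a + 4 a = 5 a$)
$s{\left(n \right)} = 1$ ($s{\left(n \right)} = 1^{-1} = 1$)
$\frac{F{\left(-80 \right)} \frac{1}{s{\left(U{\left(-9,j \right)} \right)}}}{1296} = \frac{\frac{9}{-80} \cdot 1^{-1}}{1296} = 9 \left(- \frac{1}{80}\right) 1 \cdot \frac{1}{1296} = \left(- \frac{9}{80}\right) 1 \cdot \frac{1}{1296} = \left(- \frac{9}{80}\right) \frac{1}{1296} = - \frac{1}{11520}$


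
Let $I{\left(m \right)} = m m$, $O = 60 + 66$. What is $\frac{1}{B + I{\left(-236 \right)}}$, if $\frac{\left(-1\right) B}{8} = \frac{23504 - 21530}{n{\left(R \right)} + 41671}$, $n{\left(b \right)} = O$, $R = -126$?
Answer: $\frac{5971}{332558560} \approx 1.7955 \cdot 10^{-5}$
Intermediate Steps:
$O = 126$
$I{\left(m \right)} = m^{2}$
$n{\left(b \right)} = 126$
$B = - \frac{2256}{5971}$ ($B = - 8 \frac{23504 - 21530}{126 + 41671} = - 8 \cdot \frac{1974}{41797} = - 8 \cdot 1974 \cdot \frac{1}{41797} = \left(-8\right) \frac{282}{5971} = - \frac{2256}{5971} \approx -0.37783$)
$\frac{1}{B + I{\left(-236 \right)}} = \frac{1}{- \frac{2256}{5971} + \left(-236\right)^{2}} = \frac{1}{- \frac{2256}{5971} + 55696} = \frac{1}{\frac{332558560}{5971}} = \frac{5971}{332558560}$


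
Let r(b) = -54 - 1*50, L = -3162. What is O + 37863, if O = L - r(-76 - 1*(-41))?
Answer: 34805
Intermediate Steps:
r(b) = -104 (r(b) = -54 - 50 = -104)
O = -3058 (O = -3162 - 1*(-104) = -3162 + 104 = -3058)
O + 37863 = -3058 + 37863 = 34805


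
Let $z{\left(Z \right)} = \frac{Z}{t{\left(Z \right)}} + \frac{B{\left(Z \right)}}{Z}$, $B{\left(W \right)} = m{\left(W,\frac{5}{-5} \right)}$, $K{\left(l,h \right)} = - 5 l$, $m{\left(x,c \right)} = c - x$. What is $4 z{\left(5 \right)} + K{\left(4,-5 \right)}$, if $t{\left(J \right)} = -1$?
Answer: $- \frac{224}{5} \approx -44.8$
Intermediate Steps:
$B{\left(W \right)} = -1 - W$ ($B{\left(W \right)} = \frac{5}{-5} - W = 5 \left(- \frac{1}{5}\right) - W = -1 - W$)
$z{\left(Z \right)} = - Z + \frac{-1 - Z}{Z}$ ($z{\left(Z \right)} = \frac{Z}{-1} + \frac{-1 - Z}{Z} = Z \left(-1\right) + \frac{-1 - Z}{Z} = - Z + \frac{-1 - Z}{Z}$)
$4 z{\left(5 \right)} + K{\left(4,-5 \right)} = 4 \left(-1 - 5 - \frac{1}{5}\right) - 20 = 4 \left(- \frac{31}{5}\right) - 20 = - \frac{124}{5} - 20 = - \frac{224}{5}$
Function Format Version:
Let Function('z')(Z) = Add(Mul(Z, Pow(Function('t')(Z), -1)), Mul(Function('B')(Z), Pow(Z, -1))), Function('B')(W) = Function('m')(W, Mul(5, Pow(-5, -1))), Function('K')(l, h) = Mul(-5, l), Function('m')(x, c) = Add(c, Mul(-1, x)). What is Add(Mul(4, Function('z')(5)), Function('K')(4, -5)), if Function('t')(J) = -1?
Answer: Rational(-224, 5) ≈ -44.800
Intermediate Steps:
Function('B')(W) = Add(-1, Mul(-1, W)) (Function('B')(W) = Add(Mul(5, Pow(-5, -1)), Mul(-1, W)) = Add(Mul(5, Rational(-1, 5)), Mul(-1, W)) = Add(-1, Mul(-1, W)))
Function('z')(Z) = Add(Mul(-1, Z), Mul(Pow(Z, -1), Add(-1, Mul(-1, Z)))) (Function('z')(Z) = Add(Mul(Z, Pow(-1, -1)), Mul(Add(-1, Mul(-1, Z)), Pow(Z, -1))) = Add(Mul(Z, -1), Mul(Pow(Z, -1), Add(-1, Mul(-1, Z)))) = Add(Mul(-1, Z), Mul(Pow(Z, -1), Add(-1, Mul(-1, Z)))))
Add(Mul(4, Function('z')(5)), Function('K')(4, -5)) = Add(Mul(4, Add(-1, Mul(-1, 5), Mul(-1, Pow(5, -1)))), Mul(-5, 4)) = Add(Mul(4, Add(-1, -5, Mul(-1, Rational(1, 5)))), -20) = Add(Mul(4, Add(-1, -5, Rational(-1, 5))), -20) = Add(Mul(4, Rational(-31, 5)), -20) = Add(Rational(-124, 5), -20) = Rational(-224, 5)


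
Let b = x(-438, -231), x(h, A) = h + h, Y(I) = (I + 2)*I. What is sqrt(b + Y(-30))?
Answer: 6*I ≈ 6.0*I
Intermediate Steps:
Y(I) = I*(2 + I) (Y(I) = (2 + I)*I = I*(2 + I))
x(h, A) = 2*h
b = -876 (b = 2*(-438) = -876)
sqrt(b + Y(-30)) = sqrt(-876 - 30*(2 - 30)) = sqrt(-876 - 30*(-28)) = sqrt(-876 + 840) = sqrt(-36) = 6*I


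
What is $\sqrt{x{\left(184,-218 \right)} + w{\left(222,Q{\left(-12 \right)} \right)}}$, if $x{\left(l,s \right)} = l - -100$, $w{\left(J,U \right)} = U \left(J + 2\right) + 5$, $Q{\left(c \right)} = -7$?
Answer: $i \sqrt{1279} \approx 35.763 i$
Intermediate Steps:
$w{\left(J,U \right)} = 5 + U \left(2 + J\right)$ ($w{\left(J,U \right)} = U \left(2 + J\right) + 5 = 5 + U \left(2 + J\right)$)
$x{\left(l,s \right)} = 100 + l$ ($x{\left(l,s \right)} = l + 100 = 100 + l$)
$\sqrt{x{\left(184,-218 \right)} + w{\left(222,Q{\left(-12 \right)} \right)}} = \sqrt{\left(100 + 184\right) + \left(5 + 2 \left(-7\right) + 222 \left(-7\right)\right)} = \sqrt{284 - 1563} = \sqrt{-1279} = i \sqrt{1279}$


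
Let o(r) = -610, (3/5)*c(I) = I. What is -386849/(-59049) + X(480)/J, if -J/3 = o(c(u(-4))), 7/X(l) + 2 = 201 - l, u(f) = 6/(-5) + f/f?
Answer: 66309649309/10121589090 ≈ 6.5513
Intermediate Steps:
u(f) = -1/5 (u(f) = 6*(-1/5) + 1 = -6/5 + 1 = -1/5)
c(I) = 5*I/3
X(l) = 7/(199 - l) (X(l) = 7/(-2 + (201 - l)) = 7/(199 - l))
J = 1830 (J = -3*(-610) = 1830)
-386849/(-59049) + X(480)/J = -386849/(-59049) - 7/(-199 + 480)/1830 = -386849*(-1/59049) - 7/281*(1/1830) = 386849/59049 - 7*1/281*(1/1830) = 386849/59049 - 7/281*1/1830 = 386849/59049 - 7/514230 = 66309649309/10121589090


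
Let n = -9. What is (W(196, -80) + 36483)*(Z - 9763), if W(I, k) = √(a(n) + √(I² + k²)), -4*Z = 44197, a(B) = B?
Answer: -3037173267/4 - 83249*√(-9 + 4*√2801)/4 ≈ -7.5959e+8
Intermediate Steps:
Z = -44197/4 (Z = -¼*44197 = -44197/4 ≈ -11049.)
W(I, k) = √(-9 + √(I² + k²))
(W(196, -80) + 36483)*(Z - 9763) = (√(-9 + √(196² + (-80)²)) + 36483)*(-44197/4 - 9763) = (√(-9 + √(38416 + 6400)) + 36483)*(-83249/4) = (√(-9 + √44816) + 36483)*(-83249/4) = (√(-9 + 4*√2801) + 36483)*(-83249/4) = (36483 + √(-9 + 4*√2801))*(-83249/4) = -3037173267/4 - 83249*√(-9 + 4*√2801)/4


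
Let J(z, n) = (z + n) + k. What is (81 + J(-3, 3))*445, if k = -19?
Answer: 27590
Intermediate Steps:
J(z, n) = -19 + n + z (J(z, n) = (z + n) - 19 = (n + z) - 19 = -19 + n + z)
(81 + J(-3, 3))*445 = (81 + (-19 + 3 - 3))*445 = (81 - 19)*445 = 62*445 = 27590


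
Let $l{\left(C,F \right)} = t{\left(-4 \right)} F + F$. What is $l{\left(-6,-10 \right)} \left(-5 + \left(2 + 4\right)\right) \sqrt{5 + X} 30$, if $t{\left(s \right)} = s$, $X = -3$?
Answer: $900 \sqrt{2} \approx 1272.8$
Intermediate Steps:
$l{\left(C,F \right)} = - 3 F$ ($l{\left(C,F \right)} = - 4 F + F = - 3 F$)
$l{\left(-6,-10 \right)} \left(-5 + \left(2 + 4\right)\right) \sqrt{5 + X} 30 = \left(-3\right) \left(-10\right) \left(-5 + \left(2 + 4\right)\right) \sqrt{5 - 3} \cdot 30 = 30 \left(-5 + 6\right) \sqrt{2} \cdot 30 = 30 \cdot 1 \sqrt{2} \cdot 30 = 30 \sqrt{2} \cdot 30 = 900 \sqrt{2}$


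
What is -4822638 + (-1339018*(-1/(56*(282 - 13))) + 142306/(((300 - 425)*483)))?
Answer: -44755688902733/9280500 ≈ -4.8226e+6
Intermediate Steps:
-4822638 + (-1339018*(-1/(56*(282 - 13))) + 142306/(((300 - 425)*483))) = -4822638 + (-1339018/(269*(-56)) + 142306/((-125*483))) = -4822638 + (-1339018/(-15064) + 142306/(-60375)) = -4822638 + (-1339018*(-1/15064) + 142306*(-1/60375)) = -4822638 + (669509/7532 - 142306/60375) = -4822638 + 803056267/9280500 = -44755688902733/9280500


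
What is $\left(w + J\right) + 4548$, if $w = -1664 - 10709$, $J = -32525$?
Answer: $-40350$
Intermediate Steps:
$w = -12373$ ($w = -1664 - 10709 = -12373$)
$\left(w + J\right) + 4548 = \left(-12373 - 32525\right) + 4548 = -44898 + 4548 = -40350$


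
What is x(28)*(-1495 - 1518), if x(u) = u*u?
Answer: -2362192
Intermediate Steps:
x(u) = u²
x(28)*(-1495 - 1518) = 28²*(-1495 - 1518) = 784*(-3013) = -2362192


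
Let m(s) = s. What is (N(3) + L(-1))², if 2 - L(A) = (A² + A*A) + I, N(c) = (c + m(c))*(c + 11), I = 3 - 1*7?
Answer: 7744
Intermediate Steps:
I = -4 (I = 3 - 7 = -4)
N(c) = 2*c*(11 + c) (N(c) = (c + c)*(c + 11) = (2*c)*(11 + c) = 2*c*(11 + c))
L(A) = 6 - 2*A² (L(A) = 2 - ((A² + A*A) - 4) = 2 - ((A² + A²) - 4) = 2 - (2*A² - 4) = 2 - (-4 + 2*A²) = 2 + (4 - 2*A²) = 6 - 2*A²)
(N(3) + L(-1))² = (2*3*(11 + 3) + (6 - 2*(-1)²))² = (2*3*14 + (6 - 2*1))² = (84 + (6 - 2))² = (84 + 4)² = 88² = 7744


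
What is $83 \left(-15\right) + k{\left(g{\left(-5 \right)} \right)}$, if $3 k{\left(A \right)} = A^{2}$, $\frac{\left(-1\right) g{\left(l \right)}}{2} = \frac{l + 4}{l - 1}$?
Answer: $- \frac{33614}{27} \approx -1245.0$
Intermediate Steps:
$g{\left(l \right)} = - \frac{2 \left(4 + l\right)}{-1 + l}$ ($g{\left(l \right)} = - 2 \frac{l + 4}{l - 1} = - 2 \frac{4 + l}{-1 + l} = - \frac{2 \left(4 + l\right)}{-1 + l}$)
$k{\left(A \right)} = \frac{A^{2}}{3}$
$83 \left(-15\right) + k{\left(g{\left(-5 \right)} \right)} = 83 \left(-15\right) + \frac{\left(\frac{2 \left(-4 - -5\right)}{-1 - 5}\right)^{2}}{3} = -1245 + \frac{\left(\frac{2 \left(-4 + 5\right)}{-6}\right)^{2}}{3} = -1245 + \frac{\left(2 \left(- \frac{1}{6}\right) 1\right)^{2}}{3} = -1245 + \frac{\left(- \frac{1}{3}\right)^{2}}{3} = -1245 + \frac{1}{3} \cdot \frac{1}{9} = -1245 + \frac{1}{27} = - \frac{33614}{27}$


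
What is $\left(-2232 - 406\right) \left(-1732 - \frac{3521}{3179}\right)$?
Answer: $\frac{14534190262}{3179} \approx 4.5719 \cdot 10^{6}$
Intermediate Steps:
$\left(-2232 - 406\right) \left(-1732 - \frac{3521}{3179}\right) = - 2638 \left(-1732 - \frac{3521}{3179}\right) = \left(-2638\right) \left(- \frac{5509549}{3179}\right) = \frac{14534190262}{3179}$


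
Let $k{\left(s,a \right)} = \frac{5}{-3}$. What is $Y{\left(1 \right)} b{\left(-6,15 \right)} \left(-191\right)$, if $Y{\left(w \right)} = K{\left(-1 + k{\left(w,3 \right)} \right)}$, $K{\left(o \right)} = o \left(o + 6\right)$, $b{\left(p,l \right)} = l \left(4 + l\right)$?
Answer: $\frac{1451600}{3} \approx 4.8387 \cdot 10^{5}$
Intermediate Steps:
$k{\left(s,a \right)} = - \frac{5}{3}$ ($k{\left(s,a \right)} = 5 \left(- \frac{1}{3}\right) = - \frac{5}{3}$)
$K{\left(o \right)} = o \left(6 + o\right)$
$Y{\left(w \right)} = - \frac{80}{9}$ ($Y{\left(w \right)} = \left(-1 - \frac{5}{3}\right) \left(6 - \frac{8}{3}\right) = - \frac{8 \left(6 - \frac{8}{3}\right)}{3} = \left(- \frac{8}{3}\right) \frac{10}{3} = - \frac{80}{9}$)
$Y{\left(1 \right)} b{\left(-6,15 \right)} \left(-191\right) = - \frac{80 \cdot 15 \left(4 + 15\right)}{9} \left(-191\right) = - \frac{80 \cdot 15 \cdot 19}{9} \left(-191\right) = \left(- \frac{80}{9}\right) 285 \left(-191\right) = \left(- \frac{7600}{3}\right) \left(-191\right) = \frac{1451600}{3}$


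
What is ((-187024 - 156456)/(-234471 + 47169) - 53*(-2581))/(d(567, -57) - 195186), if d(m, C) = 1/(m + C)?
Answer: -70253722810/100241673013 ≈ -0.70084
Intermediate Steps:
d(m, C) = 1/(C + m)
((-187024 - 156456)/(-234471 + 47169) - 53*(-2581))/(d(567, -57) - 195186) = ((-187024 - 156456)/(-234471 + 47169) - 53*(-2581))/(1/(-57 + 567) - 195186) = (-343480/(-187302) + 136793)/(1/510 - 195186) = (-343480*(-1/187302) + 136793)/(1/510 - 195186) = (5540/3021 + 136793)/(-99544859/510) = (413257193/3021)*(-510/99544859) = -70253722810/100241673013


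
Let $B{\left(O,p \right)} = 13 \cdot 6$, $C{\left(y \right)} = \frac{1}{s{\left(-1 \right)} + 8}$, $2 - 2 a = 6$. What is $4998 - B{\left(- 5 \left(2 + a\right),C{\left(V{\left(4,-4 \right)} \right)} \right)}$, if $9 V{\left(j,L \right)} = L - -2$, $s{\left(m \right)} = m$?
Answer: $4920$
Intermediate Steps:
$V{\left(j,L \right)} = \frac{2}{9} + \frac{L}{9}$ ($V{\left(j,L \right)} = \frac{L - -2}{9} = \frac{L + 2}{9} = \frac{2 + L}{9} = \frac{2}{9} + \frac{L}{9}$)
$a = -2$ ($a = 1 - 3 = -2$)
$C{\left(y \right)} = \frac{1}{7}$ ($C{\left(y \right)} = \frac{1}{-1 + 8} = \frac{1}{7}$)
$B{\left(O,p \right)} = 78$
$4998 - B{\left(- 5 \left(2 + a\right),C{\left(V{\left(4,-4 \right)} \right)} \right)} = 4998 - 78 = 4920$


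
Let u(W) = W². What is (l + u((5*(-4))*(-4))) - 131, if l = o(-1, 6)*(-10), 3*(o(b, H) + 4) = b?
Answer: 18937/3 ≈ 6312.3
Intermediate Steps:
o(b, H) = -4 + b/3
l = 130/3 (l = (-4 + (⅓)*(-1))*(-10) = (-4 - ⅓)*(-10) = -13/3*(-10) = 130/3 ≈ 43.333)
(l + u((5*(-4))*(-4))) - 131 = (130/3 + ((5*(-4))*(-4))²) - 131 = (130/3 + (-20*(-4))²) - 131 = (130/3 + 80²) - 131 = (130/3 + 6400) - 131 = 19330/3 - 131 = 18937/3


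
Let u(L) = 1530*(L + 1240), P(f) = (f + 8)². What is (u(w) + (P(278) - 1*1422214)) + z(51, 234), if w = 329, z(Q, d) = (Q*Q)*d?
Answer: 1668786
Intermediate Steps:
P(f) = (8 + f)²
z(Q, d) = d*Q² (z(Q, d) = Q²*d = d*Q²)
u(L) = 1897200 + 1530*L (u(L) = 1530*(1240 + L) = 1897200 + 1530*L)
(u(w) + (P(278) - 1*1422214)) + z(51, 234) = ((1897200 + 1530*329) + ((8 + 278)² - 1*1422214)) + 234*51² = ((1897200 + 503370) + (286² - 1422214)) + 234*2601 = (2400570 + (81796 - 1422214)) + 608634 = (2400570 - 1340418) + 608634 = 1060152 + 608634 = 1668786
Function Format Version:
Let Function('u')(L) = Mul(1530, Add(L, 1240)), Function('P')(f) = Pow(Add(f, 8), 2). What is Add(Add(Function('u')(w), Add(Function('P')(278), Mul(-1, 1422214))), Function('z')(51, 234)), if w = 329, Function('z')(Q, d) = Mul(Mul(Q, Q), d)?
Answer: 1668786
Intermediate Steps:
Function('P')(f) = Pow(Add(8, f), 2)
Function('z')(Q, d) = Mul(d, Pow(Q, 2)) (Function('z')(Q, d) = Mul(Pow(Q, 2), d) = Mul(d, Pow(Q, 2)))
Function('u')(L) = Add(1897200, Mul(1530, L)) (Function('u')(L) = Mul(1530, Add(1240, L)) = Add(1897200, Mul(1530, L)))
Add(Add(Function('u')(w), Add(Function('P')(278), Mul(-1, 1422214))), Function('z')(51, 234)) = Add(Add(Add(1897200, Mul(1530, 329)), Add(Pow(Add(8, 278), 2), Mul(-1, 1422214))), Mul(234, Pow(51, 2))) = Add(Add(Add(1897200, 503370), Add(Pow(286, 2), -1422214)), Mul(234, 2601)) = Add(Add(2400570, Add(81796, -1422214)), 608634) = Add(Add(2400570, -1340418), 608634) = Add(1060152, 608634) = 1668786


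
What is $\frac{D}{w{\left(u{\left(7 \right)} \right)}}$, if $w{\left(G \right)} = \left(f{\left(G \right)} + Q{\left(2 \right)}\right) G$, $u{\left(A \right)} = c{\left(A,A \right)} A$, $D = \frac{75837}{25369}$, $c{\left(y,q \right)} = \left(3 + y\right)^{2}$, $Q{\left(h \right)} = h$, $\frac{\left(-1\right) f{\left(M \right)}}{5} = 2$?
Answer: $- \frac{75837}{142066400} \approx -0.00053381$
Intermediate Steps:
$f{\left(M \right)} = -10$ ($f{\left(M \right)} = \left(-5\right) 2 = -10$)
$D = \frac{75837}{25369}$ ($D = 75837 \cdot \frac{1}{25369} = \frac{75837}{25369} \approx 2.9894$)
$u{\left(A \right)} = A \left(3 + A\right)^{2}$ ($u{\left(A \right)} = \left(3 + A\right)^{2} A = A \left(3 + A\right)^{2}$)
$w{\left(G \right)} = - 8 G$ ($w{\left(G \right)} = \left(-10 + 2\right) G = - 8 G$)
$\frac{D}{w{\left(u{\left(7 \right)} \right)}} = \frac{75837}{25369 \left(- 8 \cdot 7 \left(3 + 7\right)^{2}\right)} = \frac{75837}{25369 \left(- 8 \cdot 7 \cdot 10^{2}\right)} = \frac{75837}{25369 \left(- 8 \cdot 7 \cdot 100\right)} = \frac{75837}{25369 \left(\left(-8\right) 700\right)} = \frac{75837}{25369 \left(-5600\right)} = \frac{75837}{25369} \left(- \frac{1}{5600}\right) = - \frac{75837}{142066400}$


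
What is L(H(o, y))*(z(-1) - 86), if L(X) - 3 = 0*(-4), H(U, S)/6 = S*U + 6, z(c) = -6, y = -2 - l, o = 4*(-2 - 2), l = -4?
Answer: -276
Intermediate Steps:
o = -16 (o = 4*(-4) = -16)
y = 2 (y = -2 - 1*(-4) = -2 + 4 = 2)
H(U, S) = 36 + 6*S*U (H(U, S) = 6*(S*U + 6) = 6*(6 + S*U) = 36 + 6*S*U)
L(X) = 3 (L(X) = 3 + 0*(-4) = 3 + 0 = 3)
L(H(o, y))*(z(-1) - 86) = 3*(-6 - 86) = 3*(-92) = -276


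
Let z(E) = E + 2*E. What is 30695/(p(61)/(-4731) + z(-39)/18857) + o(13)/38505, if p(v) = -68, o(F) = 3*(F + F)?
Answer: 5021009233855607/1336213345 ≈ 3.7576e+6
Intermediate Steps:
o(F) = 6*F (o(F) = 3*(2*F) = 6*F)
z(E) = 3*E
30695/(p(61)/(-4731) + z(-39)/18857) + o(13)/38505 = 30695/(-68/(-4731) + (3*(-39))/18857) + (6*13)/38505 = 30695/(-68*(-1/4731) - 117*1/18857) + 78*(1/38505) = 30695/(68/4731 - 117/18857) + 26/12835 = 30695/(728749/89212467) + 26/12835 = 30695*(89212467/728749) + 26/12835 = 391196667795/104107 + 26/12835 = 5021009233855607/1336213345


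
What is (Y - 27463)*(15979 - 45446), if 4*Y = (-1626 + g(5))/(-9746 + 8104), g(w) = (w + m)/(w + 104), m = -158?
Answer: 579348148977823/715912 ≈ 8.0924e+8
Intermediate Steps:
g(w) = (-158 + w)/(104 + w) (g(w) = (w - 158)/(w + 104) = (-158 + w)/(104 + w))
Y = 177387/715912 (Y = ((-1626 + (-158 + 5)/(104 + 5))/(-9746 + 8104))/4 = ((-1626 - 153/109)/(-1642))/4 = ((-1626 + (1/109)*(-153))*(-1/1642))/4 = ((-1626 - 153/109)*(-1/1642))/4 = (-177387/109*(-1/1642))/4 = (¼)*(177387/178978) = 177387/715912 ≈ 0.24778)
(Y - 27463)*(15979 - 45446) = (177387/715912 - 27463)*(15979 - 45446) = -19660913869/715912*(-29467) = 579348148977823/715912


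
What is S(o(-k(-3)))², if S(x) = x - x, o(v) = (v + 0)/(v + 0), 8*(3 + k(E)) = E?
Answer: 0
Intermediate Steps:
k(E) = -3 + E/8
o(v) = 1 (o(v) = v/v = 1)
S(x) = 0
S(o(-k(-3)))² = 0² = 0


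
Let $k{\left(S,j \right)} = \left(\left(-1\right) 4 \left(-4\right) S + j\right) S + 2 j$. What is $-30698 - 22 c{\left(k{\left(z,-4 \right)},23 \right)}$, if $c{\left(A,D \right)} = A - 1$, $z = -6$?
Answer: $-43700$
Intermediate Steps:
$k{\left(S,j \right)} = 2 j + S \left(j + 16 S\right)$ ($k{\left(S,j \right)} = \left(\left(-4\right) \left(-4\right) S + j\right) S + 2 j = \left(16 S + j\right) S + 2 j = \left(j + 16 S\right) S + 2 j = S \left(j + 16 S\right) + 2 j = 2 j + S \left(j + 16 S\right)$)
$c{\left(A,D \right)} = -1 + A$
$-30698 - 22 c{\left(k{\left(z,-4 \right)},23 \right)} = -30698 - 22 \left(-1 + \left(2 \left(-4\right) + 16 \left(-6\right)^{2} - -24\right)\right) = -30698 - 22 \left(-1 + \left(-8 + 16 \cdot 36 + 24\right)\right) = -30698 - 22 \left(-1 + \left(-8 + 576 + 24\right)\right) = -30698 - 22 \left(-1 + 592\right) = -30698 - 13002 = -43700$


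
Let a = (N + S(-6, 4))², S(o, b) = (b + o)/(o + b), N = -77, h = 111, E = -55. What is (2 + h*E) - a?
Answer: -11879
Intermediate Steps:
S(o, b) = 1 (S(o, b) = (b + o)/(b + o) = 1)
a = 5776 (a = (-77 + 1)² = (-76)² = 5776)
(2 + h*E) - a = (2 + 111*(-55)) - 1*5776 = (2 - 6105) - 5776 = -6103 - 5776 = -11879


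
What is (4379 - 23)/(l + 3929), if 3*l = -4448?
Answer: 13068/7339 ≈ 1.7806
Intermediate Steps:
l = -4448/3 (l = (⅓)*(-4448) = -4448/3 ≈ -1482.7)
(4379 - 23)/(l + 3929) = (4379 - 23)/(-4448/3 + 3929) = 4356/(7339/3) = 4356*(3/7339) = 13068/7339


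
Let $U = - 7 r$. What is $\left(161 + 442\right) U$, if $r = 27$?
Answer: $-113967$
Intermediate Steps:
$U = -189$ ($U = \left(-7\right) 27 = -189$)
$\left(161 + 442\right) U = \left(161 + 442\right) \left(-189\right) = 603 \left(-189\right) = -113967$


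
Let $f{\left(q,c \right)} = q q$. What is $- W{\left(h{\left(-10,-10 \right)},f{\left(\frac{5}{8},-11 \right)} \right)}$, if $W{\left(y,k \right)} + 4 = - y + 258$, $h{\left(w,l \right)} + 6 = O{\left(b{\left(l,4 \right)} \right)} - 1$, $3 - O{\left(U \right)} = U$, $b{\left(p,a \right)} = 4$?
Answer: $-262$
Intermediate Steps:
$O{\left(U \right)} = 3 - U$
$h{\left(w,l \right)} = -8$ ($h{\left(w,l \right)} = -6 + \left(\left(3 - 4\right) - 1\right) = -6 - 2 = -8$)
$f{\left(q,c \right)} = q^{2}$
$W{\left(y,k \right)} = 254 - y$ ($W{\left(y,k \right)} = -4 - \left(-258 + y\right) = 254 - y$)
$- W{\left(h{\left(-10,-10 \right)},f{\left(\frac{5}{8},-11 \right)} \right)} = - (254 - -8) = - (254 + 8) = \left(-1\right) 262 = -262$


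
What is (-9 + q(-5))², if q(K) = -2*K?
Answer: 1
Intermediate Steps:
(-9 + q(-5))² = (-9 - 2*(-5))² = (-9 + 10)² = 1² = 1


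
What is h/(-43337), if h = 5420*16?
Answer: -86720/43337 ≈ -2.0011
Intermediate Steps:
h = 86720
h/(-43337) = 86720/(-43337) = 86720*(-1/43337) = -86720/43337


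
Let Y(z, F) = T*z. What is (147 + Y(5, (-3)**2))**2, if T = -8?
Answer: 11449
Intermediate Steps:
Y(z, F) = -8*z
(147 + Y(5, (-3)**2))**2 = (147 - 8*5)**2 = (147 - 40)**2 = 107**2 = 11449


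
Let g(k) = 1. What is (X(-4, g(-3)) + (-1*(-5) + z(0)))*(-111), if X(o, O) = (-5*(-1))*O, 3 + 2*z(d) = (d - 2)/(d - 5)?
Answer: -9657/10 ≈ -965.70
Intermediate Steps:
z(d) = -3/2 + (-2 + d)/(2*(-5 + d)) (z(d) = -3/2 + ((d - 2)/(d - 5))/2 = -3/2 + ((-2 + d)/(-5 + d))/2 = -3/2 + (-2 + d)/(2*(-5 + d)))
X(o, O) = 5*O
(X(-4, g(-3)) + (-1*(-5) + z(0)))*(-111) = (5*1 + (-1*(-5) + (13/2 - 1*0)/(-5 + 0)))*(-111) = (5 + (5 + (13/2 + 0)/(-5)))*(-111) = (5 + (5 - ⅕*13/2))*(-111) = (5 + (5 - 13/10))*(-111) = (5 + 37/10)*(-111) = (87/10)*(-111) = -9657/10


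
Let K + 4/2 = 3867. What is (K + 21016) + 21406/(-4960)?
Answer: 61694177/2480 ≈ 24877.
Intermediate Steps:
K = 3865 (K = -2 + 3867 = 3865)
(K + 21016) + 21406/(-4960) = (3865 + 21016) + 21406/(-4960) = 24881 + 21406*(-1/4960) = 24881 - 10703/2480 = 61694177/2480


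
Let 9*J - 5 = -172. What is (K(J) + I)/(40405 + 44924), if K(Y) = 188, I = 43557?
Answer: 43745/85329 ≈ 0.51266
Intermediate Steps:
J = -167/9 (J = 5/9 + (⅑)*(-172) = 5/9 - 172/9 = -167/9 ≈ -18.556)
(K(J) + I)/(40405 + 44924) = (188 + 43557)/(40405 + 44924) = 43745/85329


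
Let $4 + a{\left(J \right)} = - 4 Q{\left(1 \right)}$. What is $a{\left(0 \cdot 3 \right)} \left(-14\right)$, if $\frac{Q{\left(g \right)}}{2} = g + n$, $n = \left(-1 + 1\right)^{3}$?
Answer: $168$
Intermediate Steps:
$n = 0$ ($n = 0^{3} = 0$)
$Q{\left(g \right)} = 2 g$ ($Q{\left(g \right)} = 2 \left(g + 0\right) = 2 g$)
$a{\left(J \right)} = -12$ ($a{\left(J \right)} = -4 - 4 \cdot 2 \cdot 1 = -4 - 8 = -12$)
$a{\left(0 \cdot 3 \right)} \left(-14\right) = \left(-12\right) \left(-14\right) = 168$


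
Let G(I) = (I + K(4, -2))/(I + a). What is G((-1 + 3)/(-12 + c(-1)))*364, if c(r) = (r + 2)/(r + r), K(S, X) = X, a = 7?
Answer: -2184/19 ≈ -114.95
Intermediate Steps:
c(r) = (2 + r)/(2*r) (c(r) = (2 + r)/((2*r)) = (2 + r)*(1/(2*r)) = (2 + r)/(2*r))
G(I) = (-2 + I)/(7 + I) (G(I) = (I - 2)/(I + 7) = (-2 + I)/(7 + I))
G((-1 + 3)/(-12 + c(-1)))*364 = ((-2 + (-1 + 3)/(-12 + (½)*(2 - 1)/(-1)))/(7 + (-1 + 3)/(-12 + (½)*(2 - 1)/(-1))))*364 = ((-2 + 2/(-12 + (½)*(-1)*1))/(7 + 2/(-12 + (½)*(-1)*1)))*364 = ((-2 + 2/(-12 - ½))/(7 + 2/(-12 - ½)))*364 = ((-2 + 2/(-25/2))/(7 + 2/(-25/2)))*364 = ((-2 + 2*(-2/25))/(7 + 2*(-2/25)))*364 = ((-2 - 4/25)/(7 - 4/25))*364 = (-54/25/(171/25))*364 = ((25/171)*(-54/25))*364 = -6/19*364 = -2184/19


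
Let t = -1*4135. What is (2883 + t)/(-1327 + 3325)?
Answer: -626/999 ≈ -0.62663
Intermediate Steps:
t = -4135
(2883 + t)/(-1327 + 3325) = (2883 - 4135)/(-1327 + 3325) = -1252/1998 = -1252*1/1998 = -626/999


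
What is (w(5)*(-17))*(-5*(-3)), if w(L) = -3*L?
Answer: 3825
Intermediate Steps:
(w(5)*(-17))*(-5*(-3)) = (-3*5*(-17))*(-5*(-3)) = -15*(-17)*15 = 255*15 = 3825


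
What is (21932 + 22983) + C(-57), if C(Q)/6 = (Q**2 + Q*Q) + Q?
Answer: 83561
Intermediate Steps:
C(Q) = 6*Q + 12*Q**2 (C(Q) = 6*((Q**2 + Q*Q) + Q) = 6*((Q**2 + Q**2) + Q) = 6*(2*Q**2 + Q) = 6*(Q + 2*Q**2) = 6*Q + 12*Q**2)
(21932 + 22983) + C(-57) = (21932 + 22983) + 6*(-57)*(1 + 2*(-57)) = 44915 + 6*(-57)*(1 - 114) = 44915 + 6*(-57)*(-113) = 44915 + 38646 = 83561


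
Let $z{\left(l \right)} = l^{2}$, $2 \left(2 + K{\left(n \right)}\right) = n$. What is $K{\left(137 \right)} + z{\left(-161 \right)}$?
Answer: $\frac{51975}{2} \approx 25988.0$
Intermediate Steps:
$K{\left(n \right)} = -2 + \frac{n}{2}$
$K{\left(137 \right)} + z{\left(-161 \right)} = \left(-2 + \frac{1}{2} \cdot 137\right) + \left(-161\right)^{2} = \left(-2 + \frac{137}{2}\right) + 25921 = \frac{133}{2} + 25921 = \frac{51975}{2}$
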